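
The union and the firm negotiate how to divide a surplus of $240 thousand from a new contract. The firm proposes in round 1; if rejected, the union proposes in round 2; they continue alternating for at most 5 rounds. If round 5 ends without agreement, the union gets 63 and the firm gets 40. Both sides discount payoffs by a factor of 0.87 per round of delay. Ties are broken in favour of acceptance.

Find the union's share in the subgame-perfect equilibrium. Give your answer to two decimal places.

83.78

Solve by backward induction from round 5.
Round 5 (the firm proposes): the union gets 63 if talks fail, so the firm offers 63 and keeps 177.
Round 4 (the union proposes): the firm can get 177 next round, worth 0.87 × 177 = 153.99 now, so the union offers 153.99, keeping 86.01.
Round 3 (the firm proposes): the union can get 86.01 next round, worth 0.87 × 86.01 = 74.8287 now. The firm offers 74.8287 and keeps 240 − 74.8287 = 165.1713.
Round 2 (the union proposes): the firm can get 165.1713 next round, worth 0.87 × 165.1713 = 143.699031 now, so the union offers 143.699031, keeping 96.300969.
Round 1 (the firm proposes): the union can get 96.300969 next round, worth 0.87 × 96.300969 = 83.78184303 now, so the firm offers 83.78184303, keeping 156.21815697.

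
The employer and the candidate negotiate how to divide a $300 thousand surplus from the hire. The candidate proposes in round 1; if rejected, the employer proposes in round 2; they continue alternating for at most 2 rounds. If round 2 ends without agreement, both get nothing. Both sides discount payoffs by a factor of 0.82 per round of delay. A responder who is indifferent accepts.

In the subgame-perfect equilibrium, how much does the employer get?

246

Work backward from the last round.
Round 2 (the employer proposes): the candidate will accept anything ≥ 0, so the employer offers 0 and keeps 300.
Round 1 (the candidate proposes): the employer can get 300 next round, worth 0.82 × 300 = 246 now; the candidate offers that and keeps 54.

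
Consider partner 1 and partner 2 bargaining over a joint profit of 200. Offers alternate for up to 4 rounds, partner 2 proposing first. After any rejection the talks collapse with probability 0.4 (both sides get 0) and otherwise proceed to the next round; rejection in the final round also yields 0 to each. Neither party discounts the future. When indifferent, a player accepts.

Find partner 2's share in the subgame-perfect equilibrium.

108.8

Round 4 (partner 1 proposes): partner 2 will accept anything ≥ 0, so partner 1 offers 0 and keeps 200.
Round 3 (partner 2 proposes): rejecting gives partner 1 an expected 0.6 × 200 = 120. Partner 2 offers 120 and keeps 200 − 120 = 80.
Round 2 (partner 1 proposes): rejecting gives partner 2 an expected 0.6 × 80 = 48. Partner 1 offers 48 and keeps 200 − 48 = 152.
Round 1 (partner 2 proposes): rejecting gives partner 1 an expected 0.6 × 152 = 91.2, so partner 2 offers 91.2, keeping 108.8.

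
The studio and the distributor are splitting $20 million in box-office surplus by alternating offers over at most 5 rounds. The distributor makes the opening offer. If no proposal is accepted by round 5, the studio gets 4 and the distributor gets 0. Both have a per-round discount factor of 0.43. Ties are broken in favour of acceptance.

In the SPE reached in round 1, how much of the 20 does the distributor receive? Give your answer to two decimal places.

14.05

Round 5 (the distributor proposes): the studio gets 4 if talks fail, so the distributor offers 4 and keeps 16.
Round 4 (the studio proposes): the distributor can get 16 next round, worth 0.43 × 16 = 6.88 now. The studio offers 6.88 and keeps 20 − 6.88 = 13.12.
Round 3 (the distributor proposes): the studio can get 13.12 next round, worth 0.43 × 13.12 = 5.6416 now; the distributor offers that and keeps 14.3584.
Round 2 (the studio proposes): the distributor can get 14.3584 next round, worth 0.43 × 14.3584 = 6.174112 now; the studio offers that and keeps 13.825888.
Round 1 (the distributor proposes): the studio can get 13.825888 next round, worth 0.43 × 13.825888 = 5.94513184 now. The distributor offers 5.94513184 and keeps 20 − 5.94513184 = 14.05486816.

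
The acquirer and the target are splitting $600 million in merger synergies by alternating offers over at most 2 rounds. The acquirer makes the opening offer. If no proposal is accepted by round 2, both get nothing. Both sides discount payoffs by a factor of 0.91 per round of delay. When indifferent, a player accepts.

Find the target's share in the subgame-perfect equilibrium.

Round 2 (the target proposes): the acquirer will accept anything ≥ 0, so the target offers 0 and keeps 600.
Round 1 (the acquirer proposes): the target can get 600 next round, worth 0.91 × 600 = 546 now, so the acquirer offers 546, keeping 54.

546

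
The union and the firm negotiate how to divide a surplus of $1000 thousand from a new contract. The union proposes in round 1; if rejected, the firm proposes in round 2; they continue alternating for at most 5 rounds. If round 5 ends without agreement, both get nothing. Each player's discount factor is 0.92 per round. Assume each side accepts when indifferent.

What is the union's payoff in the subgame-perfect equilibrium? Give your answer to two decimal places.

Solve by backward induction from round 5.
Round 5 (the union proposes): rejection yields 0 for the firm; the union offers 0 and keeps 1000.
Round 4 (the firm proposes): the union can get 1000 next round, worth 0.92 × 1000 = 920 now, so the firm offers 920, keeping 80.
Round 3 (the union proposes): the firm can get 80 next round, worth 0.92 × 80 = 73.6 now, so the union offers 73.6, keeping 926.4.
Round 2 (the firm proposes): the union can get 926.4 next round, worth 0.92 × 926.4 = 852.288 now; the firm offers that and keeps 147.712.
Round 1 (the union proposes): the firm can get 147.712 next round, worth 0.92 × 147.712 = 135.89504 now; the union offers that and keeps 864.10496.

864.10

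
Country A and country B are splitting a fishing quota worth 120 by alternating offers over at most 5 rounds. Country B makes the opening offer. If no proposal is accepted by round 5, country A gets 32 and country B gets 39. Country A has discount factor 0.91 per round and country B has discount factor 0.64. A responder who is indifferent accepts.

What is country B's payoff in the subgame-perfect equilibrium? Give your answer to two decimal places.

Round 5 (country B proposes): country A gets 32 if talks fail, so country B offers 32 and keeps 88.
Round 4 (country A proposes): country B can get 88 next round, worth 0.64 × 88 = 56.32 now, so country A offers 56.32, keeping 63.68.
Round 3 (country B proposes): country A can get 63.68 next round, worth 0.91 × 63.68 = 57.9488 now; country B offers that and keeps 62.0512.
Round 2 (country A proposes): country B can get 62.0512 next round, worth 0.64 × 62.0512 = 39.712768 now; country A offers that and keeps 80.287232.
Round 1 (country B proposes): country A can get 80.287232 next round, worth 0.91 × 80.287232 = 73.06138112 now, so country B offers 73.06138112, keeping 46.93861888.

46.94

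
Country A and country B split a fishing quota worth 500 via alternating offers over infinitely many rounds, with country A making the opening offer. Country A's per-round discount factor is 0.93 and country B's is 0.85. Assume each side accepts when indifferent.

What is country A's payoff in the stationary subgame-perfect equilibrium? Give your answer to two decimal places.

Let x be country A's share when country A proposes and y be country B's share when country B proposes.
Country B accepts iff offered ≥ 0.85·y, so x = 500 − 0.85y. Symmetrically y = 500 − 0.93x.
Substituting: x = 500 − 0.85(500 − 0.93x), giving x(1 − 0.93·0.85) = 500(1 − 0.85).
So x = 500 × 0.15 / 0.2095 ≈ 357.9952, and country B receives 500 − x ≈ 142.0048.

358.00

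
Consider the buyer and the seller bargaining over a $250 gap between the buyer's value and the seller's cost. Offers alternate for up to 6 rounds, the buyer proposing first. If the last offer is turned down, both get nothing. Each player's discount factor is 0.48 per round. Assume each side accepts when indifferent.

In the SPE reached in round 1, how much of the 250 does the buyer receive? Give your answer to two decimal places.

Solve by backward induction from round 6.
Round 6 (the seller proposes): rejection yields 0 for the buyer; the seller offers 0 and keeps 250.
Round 5 (the buyer proposes): the seller can get 250 next round, worth 0.48 × 250 = 120 now; the buyer offers that and keeps 130.
Round 4 (the seller proposes): the buyer can get 130 next round, worth 0.48 × 130 = 62.4 now; the seller offers that and keeps 187.6.
Round 3 (the buyer proposes): the seller can get 187.6 next round, worth 0.48 × 187.6 = 90.048 now; the buyer offers that and keeps 159.952.
Round 2 (the seller proposes): the buyer can get 159.952 next round, worth 0.48 × 159.952 = 76.77696 now, so the seller offers 76.77696, keeping 173.22304.
Round 1 (the buyer proposes): the seller can get 173.22304 next round, worth 0.48 × 173.22304 = 83.1470592 now, so the buyer offers 83.1470592, keeping 166.8529408.

166.85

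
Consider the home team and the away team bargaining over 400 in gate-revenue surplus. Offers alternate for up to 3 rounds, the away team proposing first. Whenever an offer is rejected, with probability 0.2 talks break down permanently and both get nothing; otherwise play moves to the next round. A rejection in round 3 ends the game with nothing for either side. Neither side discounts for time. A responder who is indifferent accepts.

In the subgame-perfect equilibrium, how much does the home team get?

Round 3 (the away team proposes): the home team will accept anything ≥ 0, so the away team offers 0 and keeps 400.
Round 2 (the home team proposes): rejecting gives the away team an expected 0.8 × 400 = 320. The home team offers 320 and keeps 400 − 320 = 80.
Round 1 (the away team proposes): rejecting gives the home team an expected 0.8 × 80 = 64. The away team offers 64 and keeps 400 − 64 = 336.

64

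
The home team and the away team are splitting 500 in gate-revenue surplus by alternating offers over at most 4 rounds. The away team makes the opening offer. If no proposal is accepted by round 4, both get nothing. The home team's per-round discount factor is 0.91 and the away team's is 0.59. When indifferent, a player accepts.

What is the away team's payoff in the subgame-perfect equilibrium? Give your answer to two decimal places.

Round 4 (the home team proposes): the away team will accept anything ≥ 0, so the home team offers 0 and keeps 500.
Round 3 (the away team proposes): the home team can get 500 next round, worth 0.91 × 500 = 455 now. The away team offers 455 and keeps 500 − 455 = 45.
Round 2 (the home team proposes): the away team can get 45 next round, worth 0.59 × 45 = 26.55 now, so the home team offers 26.55, keeping 473.45.
Round 1 (the away team proposes): the home team can get 473.45 next round, worth 0.91 × 473.45 = 430.8395 now. The away team offers 430.8395 and keeps 500 − 430.8395 = 69.1605.

69.16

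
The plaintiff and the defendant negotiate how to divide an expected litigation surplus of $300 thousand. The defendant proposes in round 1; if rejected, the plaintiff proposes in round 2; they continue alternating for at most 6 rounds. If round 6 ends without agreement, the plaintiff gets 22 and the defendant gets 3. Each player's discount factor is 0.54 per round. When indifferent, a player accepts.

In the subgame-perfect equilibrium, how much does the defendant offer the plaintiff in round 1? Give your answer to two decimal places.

109.89

Round 6 (the plaintiff proposes): the defendant gets 3 if talks fail, so the plaintiff offers 3 and keeps 297.
Round 5 (the defendant proposes): the plaintiff can get 297 next round, worth 0.54 × 297 = 160.38 now; the defendant offers that and keeps 139.62.
Round 4 (the plaintiff proposes): the defendant can get 139.62 next round, worth 0.54 × 139.62 = 75.3948 now, so the plaintiff offers 75.3948, keeping 224.6052.
Round 3 (the defendant proposes): the plaintiff can get 224.6052 next round, worth 0.54 × 224.6052 = 121.286808 now; the defendant offers that and keeps 178.713192.
Round 2 (the plaintiff proposes): the defendant can get 178.713192 next round, worth 0.54 × 178.713192 = 96.50512368 now. The plaintiff offers 96.50512368 and keeps 300 − 96.50512368 = 203.49487632.
Round 1 (the defendant proposes): the plaintiff can get 203.49487632 next round, worth 0.54 × 203.49487632 = 109.8872332128 now. The defendant offers 109.8872332128 and keeps 300 − 109.8872332128 = 190.1127667872.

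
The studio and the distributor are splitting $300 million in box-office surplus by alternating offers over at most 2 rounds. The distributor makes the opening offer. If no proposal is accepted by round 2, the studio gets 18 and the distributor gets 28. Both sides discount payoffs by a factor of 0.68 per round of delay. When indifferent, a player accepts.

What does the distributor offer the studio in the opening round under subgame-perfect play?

184.96

Round 2 (the studio proposes): the distributor gets 28 if talks fail, so the studio offers 28 and keeps 272.
Round 1 (the distributor proposes): the studio can get 272 next round, worth 0.68 × 272 = 184.96 now. The distributor offers 184.96 and keeps 300 − 184.96 = 115.04.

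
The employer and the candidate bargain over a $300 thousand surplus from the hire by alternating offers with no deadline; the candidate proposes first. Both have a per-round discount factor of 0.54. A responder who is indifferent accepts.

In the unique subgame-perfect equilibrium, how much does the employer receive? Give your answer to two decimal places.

When the candidate proposes, the employer accepts any offer worth at least 0.54 times what the employer would get by proposing next round; and vice versa.
This gives x = 300 − 0.54y and y = 300 − 0.54x, where x and y are each side's share when it proposes.
Hence (1 − 0.54·0.54)x = 300(1 − 0.54), i.e. 0.7084·x = 138.
x ≈ 194.8052; the employer's share is 300 − x ≈ 105.1948.

105.19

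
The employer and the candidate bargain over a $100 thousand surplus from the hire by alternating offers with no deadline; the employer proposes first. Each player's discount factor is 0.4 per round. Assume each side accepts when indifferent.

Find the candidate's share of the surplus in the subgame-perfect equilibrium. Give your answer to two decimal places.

28.57

When the employer proposes, the candidate accepts any offer worth at least 0.4 times what the candidate would get by proposing next round; and vice versa.
This gives x = 100 − 0.4y and y = 100 − 0.4x, where x and y are each side's share when it proposes.
Hence (1 − 0.4·0.4)x = 100(1 − 0.4), i.e. 0.84·x = 60.
x ≈ 71.4286; the candidate's share is 100 − x ≈ 28.5714.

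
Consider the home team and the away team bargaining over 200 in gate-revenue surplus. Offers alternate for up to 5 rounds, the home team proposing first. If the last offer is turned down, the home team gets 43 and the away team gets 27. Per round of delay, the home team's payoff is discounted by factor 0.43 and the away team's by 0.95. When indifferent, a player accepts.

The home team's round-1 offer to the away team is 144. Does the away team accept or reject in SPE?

Work out the away team's continuation value if the offer is rejected.
Round 5 (the home team proposes): the away team gets 27 if talks fail, so the home team offers 27 and keeps 173.
Round 4 (the away team proposes): the home team can get 173 next round, worth 0.43 × 173 = 74.39 now. The away team offers 74.39 and keeps 200 − 74.39 = 125.61.
Round 3 (the home team proposes): the away team can get 125.61 next round, worth 0.95 × 125.61 = 119.3295 now; the home team offers that and keeps 80.6705.
Round 2 (the away team proposes): the home team can get 80.6705 next round, worth 0.43 × 80.6705 = 34.688315 now, so the away team offers 34.688315, keeping 165.311685.
So by rejecting in round 1, the away team gets 165.311685 next round, worth 0.95 × 165.311685 = 157.04610075 now.
Offer 144 < 157.04610075, so the away team rejects.

Reject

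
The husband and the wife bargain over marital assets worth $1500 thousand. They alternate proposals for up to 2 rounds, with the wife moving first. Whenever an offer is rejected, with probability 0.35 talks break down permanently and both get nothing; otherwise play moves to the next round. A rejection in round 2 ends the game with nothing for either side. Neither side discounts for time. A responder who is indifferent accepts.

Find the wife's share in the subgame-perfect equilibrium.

Round 2 (the husband proposes): rejection yields 0 for the wife; the husband offers 0 and keeps 1500.
Round 1 (the wife proposes): rejecting gives the husband an expected 0.65 × 1500 = 975; the wife offers that and keeps 525.

525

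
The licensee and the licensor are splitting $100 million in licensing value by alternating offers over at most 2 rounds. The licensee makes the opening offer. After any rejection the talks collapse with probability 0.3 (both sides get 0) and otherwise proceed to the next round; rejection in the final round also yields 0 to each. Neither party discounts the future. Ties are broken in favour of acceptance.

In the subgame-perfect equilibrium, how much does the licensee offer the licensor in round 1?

70

Round 2 (the licensor proposes): the licensee will accept anything ≥ 0, so the licensor offers 0 and keeps 100.
Round 1 (the licensee proposes): rejecting gives the licensor an expected 0.7 × 100 = 70; the licensee offers that and keeps 30.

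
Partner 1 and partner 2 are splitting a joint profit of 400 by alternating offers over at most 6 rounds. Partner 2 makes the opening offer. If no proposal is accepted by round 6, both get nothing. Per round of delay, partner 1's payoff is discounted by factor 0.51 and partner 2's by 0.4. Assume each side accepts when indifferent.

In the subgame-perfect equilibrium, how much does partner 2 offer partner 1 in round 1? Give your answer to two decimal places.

155.86

Round 6 (partner 1 proposes): partner 2 will accept anything ≥ 0, so partner 1 offers 0 and keeps 400.
Round 5 (partner 2 proposes): partner 1 can get 400 next round, worth 0.51 × 400 = 204 now, so partner 2 offers 204, keeping 196.
Round 4 (partner 1 proposes): partner 2 can get 196 next round, worth 0.4 × 196 = 78.4 now. Partner 1 offers 78.4 and keeps 400 − 78.4 = 321.6.
Round 3 (partner 2 proposes): partner 1 can get 321.6 next round, worth 0.51 × 321.6 = 164.016 now. Partner 2 offers 164.016 and keeps 400 − 164.016 = 235.984.
Round 2 (partner 1 proposes): partner 2 can get 235.984 next round, worth 0.4 × 235.984 = 94.3936 now; partner 1 offers that and keeps 305.6064.
Round 1 (partner 2 proposes): partner 1 can get 305.6064 next round, worth 0.51 × 305.6064 = 155.859264 now, so partner 2 offers 155.859264, keeping 244.140736.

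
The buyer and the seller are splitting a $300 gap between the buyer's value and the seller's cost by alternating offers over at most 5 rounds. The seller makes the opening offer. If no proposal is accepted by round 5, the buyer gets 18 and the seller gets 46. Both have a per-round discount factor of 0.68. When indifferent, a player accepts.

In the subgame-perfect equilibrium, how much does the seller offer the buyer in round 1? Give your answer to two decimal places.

Round 5 (the seller proposes): the buyer gets 18 if talks fail, so the seller offers 18 and keeps 282.
Round 4 (the buyer proposes): the seller can get 282 next round, worth 0.68 × 282 = 191.76 now; the buyer offers that and keeps 108.24.
Round 3 (the seller proposes): the buyer can get 108.24 next round, worth 0.68 × 108.24 = 73.6032 now. The seller offers 73.6032 and keeps 300 − 73.6032 = 226.3968.
Round 2 (the buyer proposes): the seller can get 226.3968 next round, worth 0.68 × 226.3968 = 153.949824 now; the buyer offers that and keeps 146.050176.
Round 1 (the seller proposes): the buyer can get 146.050176 next round, worth 0.68 × 146.050176 = 99.31411968 now; the seller offers that and keeps 200.68588032.

99.31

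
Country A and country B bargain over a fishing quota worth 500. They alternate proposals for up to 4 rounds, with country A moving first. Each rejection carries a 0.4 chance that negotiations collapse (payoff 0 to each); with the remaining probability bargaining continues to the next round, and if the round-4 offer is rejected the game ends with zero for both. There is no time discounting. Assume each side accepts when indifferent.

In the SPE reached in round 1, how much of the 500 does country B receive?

228

By backward induction:
Round 4 (country B proposes): country A will accept anything ≥ 0, so country B offers 0 and keeps 500.
Round 3 (country A proposes): rejecting gives country B an expected 0.6 × 500 = 300. Country A offers 300 and keeps 500 − 300 = 200.
Round 2 (country B proposes): rejecting gives country A an expected 0.6 × 200 = 120; country B offers that and keeps 380.
Round 1 (country A proposes): rejecting gives country B an expected 0.6 × 380 = 228; country A offers that and keeps 272.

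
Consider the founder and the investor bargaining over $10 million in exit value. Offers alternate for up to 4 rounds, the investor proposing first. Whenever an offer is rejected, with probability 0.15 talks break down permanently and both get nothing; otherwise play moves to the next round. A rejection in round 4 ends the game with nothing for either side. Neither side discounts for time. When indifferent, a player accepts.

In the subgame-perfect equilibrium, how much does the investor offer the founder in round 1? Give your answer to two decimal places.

7.42

Round 4 (the founder proposes): the investor will accept anything ≥ 0, so the founder offers 0 and keeps 10.
Round 3 (the investor proposes): rejecting gives the founder an expected 0.85 × 10 = 8.5, so the investor offers 8.5, keeping 1.5.
Round 2 (the founder proposes): rejecting gives the investor an expected 0.85 × 1.5 = 1.275, so the founder offers 1.275, keeping 8.725.
Round 1 (the investor proposes): rejecting gives the founder an expected 0.85 × 8.725 = 7.41625. The investor offers 7.41625 and keeps 10 − 7.41625 = 2.58375.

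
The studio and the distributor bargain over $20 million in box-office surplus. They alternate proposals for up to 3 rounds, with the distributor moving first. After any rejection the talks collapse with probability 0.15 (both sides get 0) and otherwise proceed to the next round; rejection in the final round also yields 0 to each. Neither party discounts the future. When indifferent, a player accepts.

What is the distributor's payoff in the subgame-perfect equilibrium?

Round 3 (the distributor proposes): rejection yields 0 for the studio; the distributor offers 0 and keeps 20.
Round 2 (the studio proposes): rejecting gives the distributor an expected 0.85 × 20 = 17; the studio offers that and keeps 3.
Round 1 (the distributor proposes): rejecting gives the studio an expected 0.85 × 3 = 2.55, so the distributor offers 2.55, keeping 17.45.

17.45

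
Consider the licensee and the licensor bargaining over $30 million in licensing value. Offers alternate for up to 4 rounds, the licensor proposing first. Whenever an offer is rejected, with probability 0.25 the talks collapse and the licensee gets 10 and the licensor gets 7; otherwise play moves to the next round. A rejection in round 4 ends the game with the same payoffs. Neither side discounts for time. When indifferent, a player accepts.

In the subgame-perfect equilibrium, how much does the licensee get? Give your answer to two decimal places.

Round 4 (the licensee proposes): the licensor gets 7 if talks fail, so the licensee offers 7 and keeps 23.
Round 3 (the licensor proposes): rejecting gives the licensee an expected 0.75 × 23 + 0.25 × 10 = 19.75, so the licensor offers 19.75, keeping 10.25.
Round 2 (the licensee proposes): rejecting gives the licensor an expected 0.75 × 10.25 + 0.25 × 7 = 9.4375, so the licensee offers 9.4375, keeping 20.5625.
Round 1 (the licensor proposes): rejecting gives the licensee an expected 0.75 × 20.5625 + 0.25 × 10 = 17.921875; the licensor offers that and keeps 12.078125.

17.92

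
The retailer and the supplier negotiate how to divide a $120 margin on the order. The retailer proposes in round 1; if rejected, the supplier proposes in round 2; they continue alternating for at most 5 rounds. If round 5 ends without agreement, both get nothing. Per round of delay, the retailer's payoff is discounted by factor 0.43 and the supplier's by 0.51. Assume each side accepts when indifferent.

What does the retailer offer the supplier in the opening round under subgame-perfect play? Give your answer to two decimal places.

42.53

Round 5 (the retailer proposes): rejection yields 0 for the supplier; the retailer offers 0 and keeps 120.
Round 4 (the supplier proposes): the retailer can get 120 next round, worth 0.43 × 120 = 51.6 now, so the supplier offers 51.6, keeping 68.4.
Round 3 (the retailer proposes): the supplier can get 68.4 next round, worth 0.51 × 68.4 = 34.884 now; the retailer offers that and keeps 85.116.
Round 2 (the supplier proposes): the retailer can get 85.116 next round, worth 0.43 × 85.116 = 36.59988 now, so the supplier offers 36.59988, keeping 83.40012.
Round 1 (the retailer proposes): the supplier can get 83.40012 next round, worth 0.51 × 83.40012 = 42.5340612 now; the retailer offers that and keeps 77.4659388.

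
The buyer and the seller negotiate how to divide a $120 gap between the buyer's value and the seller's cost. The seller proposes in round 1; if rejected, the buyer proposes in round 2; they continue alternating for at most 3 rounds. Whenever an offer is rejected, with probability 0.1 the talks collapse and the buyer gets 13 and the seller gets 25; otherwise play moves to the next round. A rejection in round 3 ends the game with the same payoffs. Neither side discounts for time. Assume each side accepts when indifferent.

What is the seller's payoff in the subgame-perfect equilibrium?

99.62

Round 3 (the seller proposes): the buyer gets 13 if talks fail, so the seller offers 13 and keeps 107.
Round 2 (the buyer proposes): rejecting gives the seller an expected 0.9 × 107 + 0.1 × 25 = 98.8. The buyer offers 98.8 and keeps 120 − 98.8 = 21.2.
Round 1 (the seller proposes): rejecting gives the buyer an expected 0.9 × 21.2 + 0.1 × 13 = 20.38, so the seller offers 20.38, keeping 99.62.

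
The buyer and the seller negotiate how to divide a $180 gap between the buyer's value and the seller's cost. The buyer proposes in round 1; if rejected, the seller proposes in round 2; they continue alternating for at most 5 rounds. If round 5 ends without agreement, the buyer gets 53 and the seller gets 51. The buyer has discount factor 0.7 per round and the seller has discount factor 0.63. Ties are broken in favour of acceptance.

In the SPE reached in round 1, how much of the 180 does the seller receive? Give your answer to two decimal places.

Round 5 (the buyer proposes): the seller gets 51 if talks fail, so the buyer offers 51 and keeps 129.
Round 4 (the seller proposes): the buyer can get 129 next round, worth 0.7 × 129 = 90.3 now, so the seller offers 90.3, keeping 89.7.
Round 3 (the buyer proposes): the seller can get 89.7 next round, worth 0.63 × 89.7 = 56.511 now; the buyer offers that and keeps 123.489.
Round 2 (the seller proposes): the buyer can get 123.489 next round, worth 0.7 × 123.489 = 86.4423 now, so the seller offers 86.4423, keeping 93.5577.
Round 1 (the buyer proposes): the seller can get 93.5577 next round, worth 0.63 × 93.5577 = 58.941351 now. The buyer offers 58.941351 and keeps 180 − 58.941351 = 121.058649.

58.94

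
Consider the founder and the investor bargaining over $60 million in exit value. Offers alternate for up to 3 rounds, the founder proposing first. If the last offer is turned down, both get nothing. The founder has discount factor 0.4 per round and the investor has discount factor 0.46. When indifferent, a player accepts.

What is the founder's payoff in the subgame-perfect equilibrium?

43.44

Round 3 (the founder proposes): the investor will accept anything ≥ 0, so the founder offers 0 and keeps 60.
Round 2 (the investor proposes): the founder can get 60 next round, worth 0.4 × 60 = 24 now; the investor offers that and keeps 36.
Round 1 (the founder proposes): the investor can get 36 next round, worth 0.46 × 36 = 16.56 now, so the founder offers 16.56, keeping 43.44.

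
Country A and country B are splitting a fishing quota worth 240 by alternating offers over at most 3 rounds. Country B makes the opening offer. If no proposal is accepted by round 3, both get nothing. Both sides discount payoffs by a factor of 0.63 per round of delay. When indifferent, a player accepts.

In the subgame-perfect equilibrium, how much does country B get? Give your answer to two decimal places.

184.06

Round 3 (country B proposes): country A will accept anything ≥ 0, so country B offers 0 and keeps 240.
Round 2 (country A proposes): country B can get 240 next round, worth 0.63 × 240 = 151.2 now, so country A offers 151.2, keeping 88.8.
Round 1 (country B proposes): country A can get 88.8 next round, worth 0.63 × 88.8 = 55.944 now, so country B offers 55.944, keeping 184.056.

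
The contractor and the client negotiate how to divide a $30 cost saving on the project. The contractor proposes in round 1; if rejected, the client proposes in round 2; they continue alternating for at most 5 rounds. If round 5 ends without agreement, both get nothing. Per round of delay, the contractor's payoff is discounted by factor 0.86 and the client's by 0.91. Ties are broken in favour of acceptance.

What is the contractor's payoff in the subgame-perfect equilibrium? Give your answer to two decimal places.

23.19

By backward induction:
Round 5 (the contractor proposes): rejection yields 0 for the client; the contractor offers 0 and keeps 30.
Round 4 (the client proposes): the contractor can get 30 next round, worth 0.86 × 30 = 25.8 now. The client offers 25.8 and keeps 30 − 25.8 = 4.2.
Round 3 (the contractor proposes): the client can get 4.2 next round, worth 0.91 × 4.2 = 3.822 now. The contractor offers 3.822 and keeps 30 − 3.822 = 26.178.
Round 2 (the client proposes): the contractor can get 26.178 next round, worth 0.86 × 26.178 = 22.51308 now; the client offers that and keeps 7.48692.
Round 1 (the contractor proposes): the client can get 7.48692 next round, worth 0.91 × 7.48692 = 6.8130972 now; the contractor offers that and keeps 23.1869028.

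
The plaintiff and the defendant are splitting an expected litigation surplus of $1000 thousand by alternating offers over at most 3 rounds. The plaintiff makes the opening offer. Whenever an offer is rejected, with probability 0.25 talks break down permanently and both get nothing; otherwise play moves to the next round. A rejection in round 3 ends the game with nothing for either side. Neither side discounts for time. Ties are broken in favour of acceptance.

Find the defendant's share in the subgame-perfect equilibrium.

187.5

Round 3 (the plaintiff proposes): rejection yields 0 for the defendant; the plaintiff offers 0 and keeps 1000.
Round 2 (the defendant proposes): rejecting gives the plaintiff an expected 0.75 × 1000 = 750; the defendant offers that and keeps 250.
Round 1 (the plaintiff proposes): rejecting gives the defendant an expected 0.75 × 250 = 187.5, so the plaintiff offers 187.5, keeping 812.5.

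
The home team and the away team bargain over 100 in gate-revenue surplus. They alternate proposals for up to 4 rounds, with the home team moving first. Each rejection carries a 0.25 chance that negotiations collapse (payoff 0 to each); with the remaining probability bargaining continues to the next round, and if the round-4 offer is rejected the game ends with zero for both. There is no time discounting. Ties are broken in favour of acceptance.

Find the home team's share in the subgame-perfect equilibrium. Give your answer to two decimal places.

39.06

Round 4 (the away team proposes): rejection yields 0 for the home team; the away team offers 0 and keeps 100.
Round 3 (the home team proposes): rejecting gives the away team an expected 0.75 × 100 = 75; the home team offers that and keeps 25.
Round 2 (the away team proposes): rejecting gives the home team an expected 0.75 × 25 = 18.75; the away team offers that and keeps 81.25.
Round 1 (the home team proposes): rejecting gives the away team an expected 0.75 × 81.25 = 60.9375; the home team offers that and keeps 39.0625.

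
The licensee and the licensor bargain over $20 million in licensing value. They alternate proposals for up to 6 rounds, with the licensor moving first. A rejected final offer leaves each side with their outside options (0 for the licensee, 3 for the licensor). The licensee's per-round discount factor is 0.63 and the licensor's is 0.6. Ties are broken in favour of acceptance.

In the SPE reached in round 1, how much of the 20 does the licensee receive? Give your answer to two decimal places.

8.48

Solve by backward induction from round 6.
Round 6 (the licensee proposes): the licensor gets 3 if talks fail, so the licensee offers 3 and keeps 17.
Round 5 (the licensor proposes): the licensee can get 17 next round, worth 0.63 × 17 = 10.71 now, so the licensor offers 10.71, keeping 9.29.
Round 4 (the licensee proposes): the licensor can get 9.29 next round, worth 0.6 × 9.29 = 5.574 now; the licensee offers that and keeps 14.426.
Round 3 (the licensor proposes): the licensee can get 14.426 next round, worth 0.63 × 14.426 = 9.08838 now. The licensor offers 9.08838 and keeps 20 − 9.08838 = 10.91162.
Round 2 (the licensee proposes): the licensor can get 10.91162 next round, worth 0.6 × 10.91162 = 6.546972 now. The licensee offers 6.546972 and keeps 20 − 6.546972 = 13.453028.
Round 1 (the licensor proposes): the licensee can get 13.453028 next round, worth 0.63 × 13.453028 = 8.47540764 now; the licensor offers that and keeps 11.52459236.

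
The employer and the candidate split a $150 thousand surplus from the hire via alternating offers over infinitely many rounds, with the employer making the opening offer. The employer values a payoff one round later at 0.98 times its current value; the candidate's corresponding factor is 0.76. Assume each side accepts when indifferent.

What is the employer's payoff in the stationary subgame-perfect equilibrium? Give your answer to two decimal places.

141.07

Let x be the employer's share when the employer proposes and y be the candidate's share when the candidate proposes.
The candidate accepts iff offered ≥ 0.76·y, so x = 150 − 0.76y. Symmetrically y = 150 − 0.98x.
Substituting: x = 150 − 0.76(150 − 0.98x), giving x(1 − 0.98·0.76) = 150(1 − 0.76).
So x = 150 × 0.24 / 0.2552 ≈ 141.0658, and the candidate receives 150 − x ≈ 8.9342.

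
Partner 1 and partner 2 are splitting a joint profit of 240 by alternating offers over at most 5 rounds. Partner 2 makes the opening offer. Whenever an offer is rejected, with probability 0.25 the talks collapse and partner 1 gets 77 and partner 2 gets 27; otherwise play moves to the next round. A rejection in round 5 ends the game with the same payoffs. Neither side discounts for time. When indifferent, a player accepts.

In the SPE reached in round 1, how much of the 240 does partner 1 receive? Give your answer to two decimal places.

116.84

Round 5 (partner 2 proposes): partner 1 gets 77 if talks fail, so partner 2 offers 77 and keeps 163.
Round 4 (partner 1 proposes): rejecting gives partner 2 an expected 0.75 × 163 + 0.25 × 27 = 129. Partner 1 offers 129 and keeps 240 − 129 = 111.
Round 3 (partner 2 proposes): rejecting gives partner 1 an expected 0.75 × 111 + 0.25 × 77 = 102.5. Partner 2 offers 102.5 and keeps 240 − 102.5 = 137.5.
Round 2 (partner 1 proposes): rejecting gives partner 2 an expected 0.75 × 137.5 + 0.25 × 27 = 109.875; partner 1 offers that and keeps 130.125.
Round 1 (partner 2 proposes): rejecting gives partner 1 an expected 0.75 × 130.125 + 0.25 × 77 = 116.84375; partner 2 offers that and keeps 123.15625.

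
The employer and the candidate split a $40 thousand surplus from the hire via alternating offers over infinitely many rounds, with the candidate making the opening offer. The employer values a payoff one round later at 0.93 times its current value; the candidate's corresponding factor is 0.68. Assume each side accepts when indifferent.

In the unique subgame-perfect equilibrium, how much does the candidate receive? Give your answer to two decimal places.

7.62

When the candidate proposes, the employer accepts any offer worth at least 0.93 times what the employer would get by proposing next round; and vice versa.
This gives x = 40 − 0.93y and y = 40 − 0.68x, where x and y are each side's share when it proposes.
Hence (1 − 0.93·0.68)x = 40(1 − 0.93), i.e. 0.3676·x = 2.8.
x ≈ 7.6170; the employer's share is 40 − x ≈ 32.3830.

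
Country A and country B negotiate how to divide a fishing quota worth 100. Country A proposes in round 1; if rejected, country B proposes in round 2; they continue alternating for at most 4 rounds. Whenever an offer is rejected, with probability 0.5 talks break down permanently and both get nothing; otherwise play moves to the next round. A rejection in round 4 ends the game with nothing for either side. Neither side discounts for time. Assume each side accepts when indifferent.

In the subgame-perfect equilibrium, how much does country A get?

By backward induction:
Round 4 (country B proposes): rejection yields 0 for country A; country B offers 0 and keeps 100.
Round 3 (country A proposes): rejecting gives country B an expected 0.5 × 100 = 50. Country A offers 50 and keeps 100 − 50 = 50.
Round 2 (country B proposes): rejecting gives country A an expected 0.5 × 50 = 25; country B offers that and keeps 75.
Round 1 (country A proposes): rejecting gives country B an expected 0.5 × 75 = 37.5, so country A offers 37.5, keeping 62.5.

62.5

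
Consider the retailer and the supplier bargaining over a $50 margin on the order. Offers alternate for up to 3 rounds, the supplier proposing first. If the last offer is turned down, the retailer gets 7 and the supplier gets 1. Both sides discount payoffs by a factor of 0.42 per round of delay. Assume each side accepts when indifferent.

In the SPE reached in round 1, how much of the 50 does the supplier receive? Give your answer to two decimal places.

36.59

Round 3 (the supplier proposes): the retailer gets 7 if talks fail, so the supplier offers 7 and keeps 43.
Round 2 (the retailer proposes): the supplier can get 43 next round, worth 0.42 × 43 = 18.06 now. The retailer offers 18.06 and keeps 50 − 18.06 = 31.94.
Round 1 (the supplier proposes): the retailer can get 31.94 next round, worth 0.42 × 31.94 = 13.4148 now, so the supplier offers 13.4148, keeping 36.5852.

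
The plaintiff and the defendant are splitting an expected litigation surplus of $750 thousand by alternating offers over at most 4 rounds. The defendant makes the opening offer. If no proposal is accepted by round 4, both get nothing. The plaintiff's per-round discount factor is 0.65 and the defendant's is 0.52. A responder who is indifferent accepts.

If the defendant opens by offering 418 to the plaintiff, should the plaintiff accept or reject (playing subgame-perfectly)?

Accept

Work out the plaintiff's continuation value if the offer is rejected.
Round 4 (the plaintiff proposes): the defendant will accept anything ≥ 0, so the plaintiff offers 0 and keeps 750.
Round 3 (the defendant proposes): the plaintiff can get 750 next round, worth 0.65 × 750 = 487.5 now. The defendant offers 487.5 and keeps 750 − 487.5 = 262.5.
Round 2 (the plaintiff proposes): the defendant can get 262.5 next round, worth 0.52 × 262.5 = 136.5 now. The plaintiff offers 136.5 and keeps 750 − 136.5 = 613.5.
So by rejecting in round 1, the plaintiff gets 613.5 next round, worth 0.65 × 613.5 = 398.775 now.
Offer 418 ≥ 398.775, so the plaintiff accepts.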